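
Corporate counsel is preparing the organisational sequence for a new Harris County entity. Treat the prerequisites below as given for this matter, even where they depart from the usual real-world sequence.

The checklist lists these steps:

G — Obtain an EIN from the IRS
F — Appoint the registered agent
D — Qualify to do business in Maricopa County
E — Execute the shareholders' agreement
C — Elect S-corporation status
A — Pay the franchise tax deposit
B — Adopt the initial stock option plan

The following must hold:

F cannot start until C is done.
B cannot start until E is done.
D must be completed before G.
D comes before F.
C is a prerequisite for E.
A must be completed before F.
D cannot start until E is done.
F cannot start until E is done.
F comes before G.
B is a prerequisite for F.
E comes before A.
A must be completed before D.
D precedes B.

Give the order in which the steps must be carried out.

C → E → A → D → B → F → G

C is the only step with nothing outstanding, so it goes first.
That leaves E as the only ready step → E.
A is the only step now ready → A.
D is the only step now ready → D.
That leaves B as the only ready step → B.
F is the only step now ready → F.
Next only G has its prerequisites met → G.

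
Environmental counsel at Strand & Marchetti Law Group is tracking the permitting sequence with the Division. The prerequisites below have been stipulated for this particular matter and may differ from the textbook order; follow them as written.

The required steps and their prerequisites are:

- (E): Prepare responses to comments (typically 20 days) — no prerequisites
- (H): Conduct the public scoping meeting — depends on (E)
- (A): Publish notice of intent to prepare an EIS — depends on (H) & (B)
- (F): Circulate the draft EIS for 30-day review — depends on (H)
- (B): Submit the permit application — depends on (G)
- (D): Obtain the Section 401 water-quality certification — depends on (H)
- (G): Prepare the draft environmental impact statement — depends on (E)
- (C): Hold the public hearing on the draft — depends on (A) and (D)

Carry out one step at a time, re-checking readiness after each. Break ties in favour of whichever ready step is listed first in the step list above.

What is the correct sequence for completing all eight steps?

Only (E) has no prerequisites, so it is first.
(H) and (G) are both available; (H) is listed earlier → (H).
(F) and (D) now also ready, so the ready set is {(F), (D), (G)}; (F) is listed earlier → (F).
Now (D) and (G) have their prerequisites met. (D) is listed earlier, so (D) next.
Next only (G) has its prerequisites met → (G).
(B) is the only step now ready → (B).
(A) is the only step now ready → (A).
(C) is the only step now ready → (C).

(E) → (H) → (F) → (D) → (G) → (B) → (A) → (C)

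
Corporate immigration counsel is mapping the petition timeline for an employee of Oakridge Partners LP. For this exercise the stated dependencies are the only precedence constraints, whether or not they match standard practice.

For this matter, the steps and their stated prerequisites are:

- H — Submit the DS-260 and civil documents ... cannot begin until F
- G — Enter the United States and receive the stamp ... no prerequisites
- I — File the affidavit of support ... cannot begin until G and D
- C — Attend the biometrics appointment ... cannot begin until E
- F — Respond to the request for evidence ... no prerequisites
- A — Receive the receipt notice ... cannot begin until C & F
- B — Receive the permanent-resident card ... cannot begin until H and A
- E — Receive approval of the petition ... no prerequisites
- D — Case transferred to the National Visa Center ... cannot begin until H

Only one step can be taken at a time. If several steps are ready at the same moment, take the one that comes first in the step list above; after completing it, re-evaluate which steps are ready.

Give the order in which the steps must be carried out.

G, F and E have no prerequisites; G is listed earlier, so G is first.
Now F and E have their prerequisites met. F is listed earlier, so F next.
Now H and E have their prerequisites met. H is listed earlier, so H next.
D now also ready, so the ready set is {E, D}; E is listed earlier → E.
C now also ready, so the ready set is {C, D}; C is listed earlier → C.
Ready: A and D. A is listed earlier → A.
Now B and D have their prerequisites met. B is listed earlier, so B next.
Next only D has its prerequisites met → D.
I is the only step now ready → I.

G, F, H, E, C, A, B, D, I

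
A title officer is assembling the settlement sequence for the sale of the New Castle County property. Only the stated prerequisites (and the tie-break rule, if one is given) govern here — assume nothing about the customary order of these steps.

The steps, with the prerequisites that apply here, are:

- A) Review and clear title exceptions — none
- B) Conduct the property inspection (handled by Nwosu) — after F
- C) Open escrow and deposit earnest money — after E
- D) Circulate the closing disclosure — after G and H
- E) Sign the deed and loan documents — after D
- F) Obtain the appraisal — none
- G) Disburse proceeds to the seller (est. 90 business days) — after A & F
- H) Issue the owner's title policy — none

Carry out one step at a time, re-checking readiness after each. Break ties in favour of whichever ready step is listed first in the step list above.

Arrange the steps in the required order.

A, F, B, G, H, D, E, C

Nothing is required for A, F and H. A is listed earlier → A first.
F and H are both available; F is listed earlier → F.
B, G and H are all available; B is listed earlier → B.
Now G and H have their prerequisites met. G is listed earlier, so G next.
Next only H has its prerequisites met → H.
D needed G and H, now all done → D.
E is the only step now ready → E.
C is the only step now ready → C.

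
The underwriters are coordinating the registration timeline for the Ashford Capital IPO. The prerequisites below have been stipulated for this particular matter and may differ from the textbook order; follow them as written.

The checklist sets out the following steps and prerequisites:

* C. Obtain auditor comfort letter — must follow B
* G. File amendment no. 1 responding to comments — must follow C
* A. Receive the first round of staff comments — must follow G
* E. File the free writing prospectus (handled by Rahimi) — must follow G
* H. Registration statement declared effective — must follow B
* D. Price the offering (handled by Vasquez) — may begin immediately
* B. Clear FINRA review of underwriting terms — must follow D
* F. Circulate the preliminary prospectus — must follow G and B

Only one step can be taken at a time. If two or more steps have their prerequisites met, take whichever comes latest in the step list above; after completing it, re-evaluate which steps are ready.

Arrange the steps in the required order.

D → B → H → C → G → F → E → A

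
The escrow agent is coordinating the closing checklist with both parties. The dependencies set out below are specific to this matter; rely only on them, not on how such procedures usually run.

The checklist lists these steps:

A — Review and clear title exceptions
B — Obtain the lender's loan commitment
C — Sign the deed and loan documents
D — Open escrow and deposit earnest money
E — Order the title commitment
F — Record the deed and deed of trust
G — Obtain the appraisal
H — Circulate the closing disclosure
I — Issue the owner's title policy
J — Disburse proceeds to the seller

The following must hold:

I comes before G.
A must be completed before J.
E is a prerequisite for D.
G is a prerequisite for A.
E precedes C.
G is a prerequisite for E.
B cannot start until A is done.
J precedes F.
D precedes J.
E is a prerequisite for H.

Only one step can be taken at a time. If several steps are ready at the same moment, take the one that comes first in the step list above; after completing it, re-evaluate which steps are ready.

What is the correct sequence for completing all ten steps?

I is the only step with nothing outstanding, so it goes first.
G is the only step now ready → G.
A and E are both available; A is listed earlier → A.
B now also ready, so the ready set is {B, E}; B is listed earlier → B.
That leaves E as the only ready step → E.
Ready: C, D and H. C is listed earlier → C.
Now D and H have their prerequisites met. D is listed earlier, so D next.
J now also ready, so the ready set is {H, J}; H is listed earlier → H.
Next only J has its prerequisites met → J.
F needed J, now all done → F.

I → G → A → B → E → C → D → H → J → F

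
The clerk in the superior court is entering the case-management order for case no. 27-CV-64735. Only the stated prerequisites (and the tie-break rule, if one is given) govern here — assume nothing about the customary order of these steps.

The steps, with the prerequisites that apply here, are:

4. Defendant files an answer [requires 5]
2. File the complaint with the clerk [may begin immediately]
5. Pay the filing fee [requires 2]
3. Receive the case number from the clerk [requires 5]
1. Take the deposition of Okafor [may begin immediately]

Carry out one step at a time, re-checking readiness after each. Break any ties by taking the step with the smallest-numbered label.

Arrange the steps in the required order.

1 → 2 → 5 → 3 → 4

Nothing is required for 1 and 2. 1 has the earlier label → 1 first.
That leaves 2 as the only ready step → 2.
5 is the only step now ready → 5.
3 and 4 are both available; 3 has the earlier label → 3.
4 needed 5, now all done → 4.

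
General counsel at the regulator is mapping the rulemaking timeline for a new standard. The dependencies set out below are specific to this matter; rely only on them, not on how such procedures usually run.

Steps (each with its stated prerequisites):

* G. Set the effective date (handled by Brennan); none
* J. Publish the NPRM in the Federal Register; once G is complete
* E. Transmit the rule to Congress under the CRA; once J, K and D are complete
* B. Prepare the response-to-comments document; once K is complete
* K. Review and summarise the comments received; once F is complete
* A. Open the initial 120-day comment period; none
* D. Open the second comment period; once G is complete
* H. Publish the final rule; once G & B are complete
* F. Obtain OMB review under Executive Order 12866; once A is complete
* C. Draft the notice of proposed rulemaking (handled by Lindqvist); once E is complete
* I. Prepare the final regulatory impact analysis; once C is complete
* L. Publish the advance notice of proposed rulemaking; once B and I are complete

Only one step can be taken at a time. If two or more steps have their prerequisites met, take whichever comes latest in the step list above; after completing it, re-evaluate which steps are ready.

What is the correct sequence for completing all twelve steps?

A F K B G H D J E C I L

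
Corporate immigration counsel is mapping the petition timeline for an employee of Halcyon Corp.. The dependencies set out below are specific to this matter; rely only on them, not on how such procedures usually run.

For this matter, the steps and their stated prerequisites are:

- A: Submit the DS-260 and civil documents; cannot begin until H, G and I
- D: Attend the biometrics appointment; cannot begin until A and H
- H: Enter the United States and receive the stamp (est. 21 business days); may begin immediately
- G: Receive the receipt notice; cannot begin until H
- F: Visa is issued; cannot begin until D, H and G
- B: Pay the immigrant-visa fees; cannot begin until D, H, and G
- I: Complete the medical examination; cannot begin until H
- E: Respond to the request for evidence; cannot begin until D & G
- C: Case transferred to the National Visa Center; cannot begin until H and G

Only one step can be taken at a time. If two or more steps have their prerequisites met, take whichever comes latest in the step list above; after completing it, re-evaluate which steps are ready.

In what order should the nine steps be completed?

H, I, G, C, A, D, E, B, F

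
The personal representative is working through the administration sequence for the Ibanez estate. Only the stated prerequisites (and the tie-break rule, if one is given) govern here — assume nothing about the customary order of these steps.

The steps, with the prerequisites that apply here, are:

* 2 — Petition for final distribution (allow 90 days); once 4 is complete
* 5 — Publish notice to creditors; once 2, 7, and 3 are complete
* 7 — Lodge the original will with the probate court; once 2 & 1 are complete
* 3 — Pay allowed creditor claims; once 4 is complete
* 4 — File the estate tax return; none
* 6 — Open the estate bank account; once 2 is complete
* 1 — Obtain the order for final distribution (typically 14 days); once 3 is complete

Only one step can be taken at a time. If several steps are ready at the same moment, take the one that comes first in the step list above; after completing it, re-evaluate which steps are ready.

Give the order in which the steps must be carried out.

4 has no prerequisites → 4 first.
Now 2 and 3 have their prerequisites met. 2 is listed earlier, so 2 next.
3 and 6 are both available; 3 is listed earlier → 3.
Now 6 and 1 have their prerequisites met. 6 is listed earlier, so 6 next.
That leaves 1 as the only ready step → 1.
7 is the only step now ready → 7.
5 needed 2, 7 and 3, now all done → 5.

4, 2, 3, 6, 1, 7, 5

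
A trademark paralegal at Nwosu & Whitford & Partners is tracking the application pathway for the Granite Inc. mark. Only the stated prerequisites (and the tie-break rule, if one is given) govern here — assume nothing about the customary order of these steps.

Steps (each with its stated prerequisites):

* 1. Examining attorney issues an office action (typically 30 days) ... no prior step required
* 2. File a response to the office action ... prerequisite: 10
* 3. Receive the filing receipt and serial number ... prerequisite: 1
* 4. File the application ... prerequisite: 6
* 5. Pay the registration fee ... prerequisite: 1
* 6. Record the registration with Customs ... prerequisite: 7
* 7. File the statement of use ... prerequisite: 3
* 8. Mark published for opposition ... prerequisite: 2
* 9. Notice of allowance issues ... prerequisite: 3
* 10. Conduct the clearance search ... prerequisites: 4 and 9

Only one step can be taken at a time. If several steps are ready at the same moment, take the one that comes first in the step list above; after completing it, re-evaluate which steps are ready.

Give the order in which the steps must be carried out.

1 3 5 7 6 4 9 10 2 8

1 is the only step with nothing outstanding, so it goes first.
Now 3 and 5 have their prerequisites met. 3 is listed earlier, so 3 next.
7 and 9 now also ready, so the ready set is {5, 7, 9}; 5 is listed earlier → 5.
7 and 9 are both available; 7 is listed earlier → 7.
Ready: 6 and 9. 6 is listed earlier → 6.
4 now also ready, so the ready set is {4, 9}; 4 is listed earlier → 4.
9 needed 3, now all done → 9.
10 needed 4 and 9, now all done → 10.
2 needed 10, now all done → 2.
8 needed 2, now all done → 8.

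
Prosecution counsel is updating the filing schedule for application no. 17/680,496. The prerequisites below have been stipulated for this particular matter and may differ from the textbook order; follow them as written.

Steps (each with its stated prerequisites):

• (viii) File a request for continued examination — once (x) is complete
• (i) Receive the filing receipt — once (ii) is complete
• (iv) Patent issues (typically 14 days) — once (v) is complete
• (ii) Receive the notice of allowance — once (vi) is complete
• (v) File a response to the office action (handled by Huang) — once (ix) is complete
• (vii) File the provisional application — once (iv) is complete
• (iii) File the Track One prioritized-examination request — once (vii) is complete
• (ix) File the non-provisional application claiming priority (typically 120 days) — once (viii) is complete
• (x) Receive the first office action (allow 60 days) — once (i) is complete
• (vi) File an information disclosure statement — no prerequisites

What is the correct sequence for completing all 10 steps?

(vi), (ii), (i), (x), (viii), (ix), (v), (iv), (vii), (iii)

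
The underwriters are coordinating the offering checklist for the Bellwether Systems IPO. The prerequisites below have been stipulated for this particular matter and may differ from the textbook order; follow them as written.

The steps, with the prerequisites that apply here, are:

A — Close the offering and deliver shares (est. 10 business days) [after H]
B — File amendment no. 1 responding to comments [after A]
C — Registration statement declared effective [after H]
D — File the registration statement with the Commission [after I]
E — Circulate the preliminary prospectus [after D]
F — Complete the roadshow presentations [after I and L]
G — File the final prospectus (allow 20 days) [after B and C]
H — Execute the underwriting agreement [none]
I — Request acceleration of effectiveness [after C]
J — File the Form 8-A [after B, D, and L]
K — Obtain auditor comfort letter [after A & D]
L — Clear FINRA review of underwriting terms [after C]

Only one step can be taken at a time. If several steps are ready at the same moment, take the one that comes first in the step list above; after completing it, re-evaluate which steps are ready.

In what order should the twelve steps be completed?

H → A → B → C → G → I → D → E → K → L → F → J

H has no prerequisites → H first.
A and C are both available; A is listed earlier → A.
B now also ready, so the ready set is {B, C}; B is listed earlier → B.
C is the only step now ready → C.
Now G, I and L have their prerequisites met. G is listed earlier, so G next.
Ready: I and L. I is listed earlier → I.
D now also ready, so the ready set is {D, L}; D is listed earlier → D.
Now E, K and L have their prerequisites met. E is listed earlier, so E next.
K and L are both available; K is listed earlier → K.
L is the only step now ready → L.
Now F and J have their prerequisites met. F is listed earlier, so F next.
That leaves J as the only ready step → J.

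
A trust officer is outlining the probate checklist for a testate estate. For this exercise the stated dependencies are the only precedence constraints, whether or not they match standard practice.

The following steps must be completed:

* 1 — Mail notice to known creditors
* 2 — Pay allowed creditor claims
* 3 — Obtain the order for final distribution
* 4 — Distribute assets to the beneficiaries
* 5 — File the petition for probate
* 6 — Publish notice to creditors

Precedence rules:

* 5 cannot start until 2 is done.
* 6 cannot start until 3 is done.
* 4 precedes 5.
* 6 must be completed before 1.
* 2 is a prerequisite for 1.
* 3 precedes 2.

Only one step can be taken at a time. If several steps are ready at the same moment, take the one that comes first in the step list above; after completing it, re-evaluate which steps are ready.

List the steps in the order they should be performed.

3, 2, 4, 5, 6, 1

Nothing is required for 3 and 4. 3 is listed earlier → 3 first.
2 and 6 now also ready, so the ready set is {2, 4, 6}; 2 is listed earlier → 2.
Now 4 and 6 have their prerequisites met. 4 is listed earlier, so 4 next.
5 now also ready, so the ready set is {5, 6}; 5 is listed earlier → 5.
6 needed 3, now all done → 6.
1 needed 2 and 6, now all done → 1.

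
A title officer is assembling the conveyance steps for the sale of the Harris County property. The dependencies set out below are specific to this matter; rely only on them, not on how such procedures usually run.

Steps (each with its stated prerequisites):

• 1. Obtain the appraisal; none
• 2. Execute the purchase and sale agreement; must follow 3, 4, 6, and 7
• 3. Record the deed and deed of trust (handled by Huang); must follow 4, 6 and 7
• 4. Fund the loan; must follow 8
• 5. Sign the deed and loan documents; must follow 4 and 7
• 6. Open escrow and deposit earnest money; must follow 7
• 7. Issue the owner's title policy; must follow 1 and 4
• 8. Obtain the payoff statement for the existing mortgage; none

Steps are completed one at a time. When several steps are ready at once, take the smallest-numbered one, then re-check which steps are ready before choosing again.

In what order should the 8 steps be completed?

1, 8, 4, 7, 5, 6, 3, 2

1 and 8 have no prerequisites; 1 has the earlier label, so 1 is first.
8 is the only step now ready → 8.
That leaves 4 as the only ready step → 4.
7 needed 1 and 4, now all done → 7.
Now 5 and 6 have their prerequisites met. 5 has the earlier label, so 5 next.
That leaves 6 as the only ready step → 6.
3 needed 4, 6 and 7, now all done → 3.
Next only 2 has its prerequisites met → 2.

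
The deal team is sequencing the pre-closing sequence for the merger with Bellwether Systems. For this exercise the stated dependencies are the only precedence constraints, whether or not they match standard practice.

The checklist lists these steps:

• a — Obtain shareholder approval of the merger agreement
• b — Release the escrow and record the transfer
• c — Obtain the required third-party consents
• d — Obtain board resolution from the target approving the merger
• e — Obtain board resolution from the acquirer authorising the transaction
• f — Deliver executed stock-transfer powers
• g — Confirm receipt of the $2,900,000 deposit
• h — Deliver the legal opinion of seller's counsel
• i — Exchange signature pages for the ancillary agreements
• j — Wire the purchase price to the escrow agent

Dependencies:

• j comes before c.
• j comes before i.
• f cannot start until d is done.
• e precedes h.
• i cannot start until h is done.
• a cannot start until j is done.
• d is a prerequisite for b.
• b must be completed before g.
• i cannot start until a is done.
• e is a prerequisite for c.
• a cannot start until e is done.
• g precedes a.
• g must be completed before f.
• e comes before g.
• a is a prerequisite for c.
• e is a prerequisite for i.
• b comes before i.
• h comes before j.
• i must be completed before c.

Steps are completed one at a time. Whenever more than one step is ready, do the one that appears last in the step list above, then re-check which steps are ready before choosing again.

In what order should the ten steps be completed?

e and d have no prerequisites; e is listed later, so e is first.
Ready: h and d. h is listed later → h.
j now also ready, so the ready set is {j, d}; j is listed later → j.
d is the only step now ready → d.
b needed d, now all done → b.
Next only g has its prerequisites met → g.
f and a are both available; f is listed later → f.
a is the only step now ready → a.
Next only i has its prerequisites met → i.
c needed j, i, e and a, now all done → c.

e → h → j → d → b → g → f → a → i → c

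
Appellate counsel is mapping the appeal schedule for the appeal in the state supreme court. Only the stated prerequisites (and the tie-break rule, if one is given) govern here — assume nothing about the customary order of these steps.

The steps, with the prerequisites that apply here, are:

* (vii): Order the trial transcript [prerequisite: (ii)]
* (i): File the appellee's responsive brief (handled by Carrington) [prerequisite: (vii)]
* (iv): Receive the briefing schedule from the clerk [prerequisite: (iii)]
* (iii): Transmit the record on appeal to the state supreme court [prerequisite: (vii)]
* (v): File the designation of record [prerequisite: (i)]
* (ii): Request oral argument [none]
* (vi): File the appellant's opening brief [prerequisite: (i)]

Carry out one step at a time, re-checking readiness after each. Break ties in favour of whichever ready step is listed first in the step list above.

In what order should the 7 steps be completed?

(ii) is the only step with nothing outstanding, so it goes first.
(vii) is the only step now ready → (vii).
Now (i) and (iii) have their prerequisites met. (i) is listed earlier, so (i) next.
Now (iii), (v) and (vi) have their prerequisites met. (iii) is listed earlier, so (iii) next.
(iv) now also ready, so the ready set is {(iv), (v), (vi)}; (iv) is listed earlier → (iv).
Ready: (v) and (vi). (v) is listed earlier → (v).
That leaves (vi) as the only ready step → (vi).

(ii) → (vii) → (i) → (iii) → (iv) → (v) → (vi)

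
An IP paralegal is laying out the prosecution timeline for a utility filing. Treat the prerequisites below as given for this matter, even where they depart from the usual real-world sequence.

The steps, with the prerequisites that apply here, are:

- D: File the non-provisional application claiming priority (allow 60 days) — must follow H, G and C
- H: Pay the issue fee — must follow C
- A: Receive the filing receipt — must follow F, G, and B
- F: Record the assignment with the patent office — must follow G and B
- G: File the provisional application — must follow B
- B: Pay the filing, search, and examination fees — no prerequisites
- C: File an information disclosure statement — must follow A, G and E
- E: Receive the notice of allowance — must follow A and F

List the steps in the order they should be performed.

B G F A E C H D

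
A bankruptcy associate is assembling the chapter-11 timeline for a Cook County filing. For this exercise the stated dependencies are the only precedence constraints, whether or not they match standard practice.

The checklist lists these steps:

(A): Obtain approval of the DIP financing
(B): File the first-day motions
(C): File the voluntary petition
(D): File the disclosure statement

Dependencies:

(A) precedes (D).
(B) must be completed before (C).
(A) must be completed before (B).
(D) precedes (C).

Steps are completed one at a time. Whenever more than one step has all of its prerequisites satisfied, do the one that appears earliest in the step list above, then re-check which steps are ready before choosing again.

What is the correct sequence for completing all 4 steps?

(A), (B), (D), (C)

(A) is the only step with nothing outstanding, so it goes first.
Ready: (B) and (D). (B) is listed earlier → (B).
(D) needed (A), now all done → (D).
(C) is the only step now ready → (C).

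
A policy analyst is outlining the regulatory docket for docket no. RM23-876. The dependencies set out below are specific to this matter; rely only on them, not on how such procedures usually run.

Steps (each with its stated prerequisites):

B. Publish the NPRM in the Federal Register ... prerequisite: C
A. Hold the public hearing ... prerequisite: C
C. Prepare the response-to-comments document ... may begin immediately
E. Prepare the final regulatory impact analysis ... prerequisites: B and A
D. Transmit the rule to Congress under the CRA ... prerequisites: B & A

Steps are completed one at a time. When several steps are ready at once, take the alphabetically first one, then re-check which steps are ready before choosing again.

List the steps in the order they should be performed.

C, A, B, D, E

Only C has no prerequisites, so it is first.
Ready: A and B. A has the earlier label → A.
B needed C, now all done → B.
D and E are both available; D has the earlier label → D.
E needed A and B, now all done → E.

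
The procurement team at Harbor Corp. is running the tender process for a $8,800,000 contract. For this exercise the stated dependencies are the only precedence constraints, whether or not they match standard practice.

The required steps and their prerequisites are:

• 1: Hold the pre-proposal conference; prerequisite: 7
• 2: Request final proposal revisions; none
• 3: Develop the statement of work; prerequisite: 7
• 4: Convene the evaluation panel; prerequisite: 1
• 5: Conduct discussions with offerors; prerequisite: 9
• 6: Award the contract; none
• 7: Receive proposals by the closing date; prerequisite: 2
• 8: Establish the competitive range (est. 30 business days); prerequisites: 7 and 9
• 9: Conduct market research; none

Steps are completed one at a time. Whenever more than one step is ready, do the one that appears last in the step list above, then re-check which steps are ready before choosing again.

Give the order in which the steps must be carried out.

9, 6 and 2 have no prerequisites; 9 is listed later, so 9 is first.
Now 6, 5 and 2 have their prerequisites met. 6 is listed later, so 6 next.
Ready: 5 and 2. 5 is listed later → 5.
Next only 2 has its prerequisites met → 2.
That leaves 7 as the only ready step → 7.
Ready: 8, 3 and 1. 8 is listed later → 8.
Ready: 3 and 1. 3 is listed later → 3.
Next only 1 has its prerequisites met → 1.
4 needed 1, now all done → 4.

9, 6, 5, 2, 7, 8, 3, 1, 4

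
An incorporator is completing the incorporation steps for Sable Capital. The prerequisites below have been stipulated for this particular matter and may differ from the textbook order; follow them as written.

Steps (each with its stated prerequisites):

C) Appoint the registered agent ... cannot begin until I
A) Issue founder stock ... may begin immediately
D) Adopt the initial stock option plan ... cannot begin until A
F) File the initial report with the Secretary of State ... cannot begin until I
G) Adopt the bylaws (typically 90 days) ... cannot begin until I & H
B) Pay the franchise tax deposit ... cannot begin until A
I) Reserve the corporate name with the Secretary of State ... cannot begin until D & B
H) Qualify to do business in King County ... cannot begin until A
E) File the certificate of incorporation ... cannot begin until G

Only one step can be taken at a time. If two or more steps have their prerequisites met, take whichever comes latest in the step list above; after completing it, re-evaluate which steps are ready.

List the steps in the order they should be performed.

A has no prerequisites → A first.
H, B and D are all available; H is listed later → H.
Ready: B and D. B is listed later → B.
D needed A, now all done → D.
I needed B and D, now all done → I.
Now G, F and C have their prerequisites met. G is listed later, so G next.
Ready: E, F and C. E is listed later → E.
F and C are both available; F is listed later → F.
Next only C has its prerequisites met → C.

A → H → B → D → I → G → E → F → C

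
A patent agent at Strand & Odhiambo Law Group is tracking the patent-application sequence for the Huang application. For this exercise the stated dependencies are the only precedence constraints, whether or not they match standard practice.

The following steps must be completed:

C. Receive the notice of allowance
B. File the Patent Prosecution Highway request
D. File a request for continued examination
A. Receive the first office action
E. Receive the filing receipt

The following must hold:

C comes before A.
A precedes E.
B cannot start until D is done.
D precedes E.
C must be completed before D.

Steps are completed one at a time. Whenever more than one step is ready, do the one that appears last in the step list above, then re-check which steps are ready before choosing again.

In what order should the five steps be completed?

Only C has no prerequisites, so it is first.
Now A and D have their prerequisites met. A is listed later, so A next.
D is the only step now ready → D.
Ready: E and B. E is listed later → E.
Next only B has its prerequisites met → B.

C → A → D → E → B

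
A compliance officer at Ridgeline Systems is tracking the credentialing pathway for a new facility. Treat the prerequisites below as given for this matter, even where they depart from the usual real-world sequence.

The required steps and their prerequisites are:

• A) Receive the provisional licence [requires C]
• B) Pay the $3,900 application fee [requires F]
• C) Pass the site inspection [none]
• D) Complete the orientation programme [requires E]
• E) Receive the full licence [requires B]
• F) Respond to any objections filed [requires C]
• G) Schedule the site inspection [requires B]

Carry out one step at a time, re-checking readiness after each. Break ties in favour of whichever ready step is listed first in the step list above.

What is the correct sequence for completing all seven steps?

C A F B E D G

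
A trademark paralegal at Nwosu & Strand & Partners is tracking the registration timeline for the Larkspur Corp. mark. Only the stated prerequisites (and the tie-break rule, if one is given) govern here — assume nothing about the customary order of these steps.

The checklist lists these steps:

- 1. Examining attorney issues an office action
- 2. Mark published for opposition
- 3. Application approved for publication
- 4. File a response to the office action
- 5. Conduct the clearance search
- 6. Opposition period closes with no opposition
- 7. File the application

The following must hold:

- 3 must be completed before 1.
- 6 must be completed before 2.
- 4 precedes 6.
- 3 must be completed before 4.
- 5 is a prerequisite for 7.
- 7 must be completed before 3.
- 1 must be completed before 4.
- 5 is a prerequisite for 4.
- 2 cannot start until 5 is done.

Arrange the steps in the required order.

5 is the only step with nothing outstanding, so it goes first.
That leaves 7 as the only ready step → 7.
3 is the only step now ready → 3.
Next only 1 has its prerequisites met → 1.
That leaves 4 as the only ready step → 4.
6 is the only step now ready → 6.
Next only 2 has its prerequisites met → 2.

5 → 7 → 3 → 1 → 4 → 6 → 2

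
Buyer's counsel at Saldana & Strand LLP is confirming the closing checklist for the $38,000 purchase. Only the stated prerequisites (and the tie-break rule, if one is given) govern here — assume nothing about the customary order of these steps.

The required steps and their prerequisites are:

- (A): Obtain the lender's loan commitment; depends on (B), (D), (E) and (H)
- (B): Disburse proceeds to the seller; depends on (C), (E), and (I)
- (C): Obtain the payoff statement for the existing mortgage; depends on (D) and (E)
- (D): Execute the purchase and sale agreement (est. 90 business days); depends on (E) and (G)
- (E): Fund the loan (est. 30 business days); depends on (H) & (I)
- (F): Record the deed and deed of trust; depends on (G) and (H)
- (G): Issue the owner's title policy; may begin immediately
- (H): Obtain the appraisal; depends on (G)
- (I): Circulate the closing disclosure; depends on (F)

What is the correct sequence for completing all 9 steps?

(G) (H) (F) (I) (E) (D) (C) (B) (A)

Only (G) has no prerequisites, so it is first.
(H) needed (G), now all done → (H).
Next only (F) has its prerequisites met → (F).
(I) needed (F), now all done → (I).
(E) needed (H) and (I), now all done → (E).
(D) needed (E) and (G), now all done → (D).
(C) needed (D) and (E), now all done → (C).
(B) needed (C), (E) and (I), now all done → (B).
That leaves (A) as the only ready step → (A).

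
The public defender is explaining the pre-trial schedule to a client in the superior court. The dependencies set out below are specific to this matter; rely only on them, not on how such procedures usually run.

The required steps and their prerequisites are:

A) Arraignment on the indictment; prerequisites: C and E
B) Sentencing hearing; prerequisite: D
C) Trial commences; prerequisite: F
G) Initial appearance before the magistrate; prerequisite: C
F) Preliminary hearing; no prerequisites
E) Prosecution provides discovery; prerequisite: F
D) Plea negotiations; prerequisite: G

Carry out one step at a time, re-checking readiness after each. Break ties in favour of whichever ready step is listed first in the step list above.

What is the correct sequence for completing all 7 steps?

F is the only step with nothing outstanding, so it goes first.
C and E are both available; C is listed earlier → C.
G now also ready, so the ready set is {G, E}; G is listed earlier → G.
Now E and D have their prerequisites met. E is listed earlier, so E next.
A now also ready, so the ready set is {A, D}; A is listed earlier → A.
D needed G, now all done → D.
B needed D, now all done → B.

F, C, G, E, A, D, B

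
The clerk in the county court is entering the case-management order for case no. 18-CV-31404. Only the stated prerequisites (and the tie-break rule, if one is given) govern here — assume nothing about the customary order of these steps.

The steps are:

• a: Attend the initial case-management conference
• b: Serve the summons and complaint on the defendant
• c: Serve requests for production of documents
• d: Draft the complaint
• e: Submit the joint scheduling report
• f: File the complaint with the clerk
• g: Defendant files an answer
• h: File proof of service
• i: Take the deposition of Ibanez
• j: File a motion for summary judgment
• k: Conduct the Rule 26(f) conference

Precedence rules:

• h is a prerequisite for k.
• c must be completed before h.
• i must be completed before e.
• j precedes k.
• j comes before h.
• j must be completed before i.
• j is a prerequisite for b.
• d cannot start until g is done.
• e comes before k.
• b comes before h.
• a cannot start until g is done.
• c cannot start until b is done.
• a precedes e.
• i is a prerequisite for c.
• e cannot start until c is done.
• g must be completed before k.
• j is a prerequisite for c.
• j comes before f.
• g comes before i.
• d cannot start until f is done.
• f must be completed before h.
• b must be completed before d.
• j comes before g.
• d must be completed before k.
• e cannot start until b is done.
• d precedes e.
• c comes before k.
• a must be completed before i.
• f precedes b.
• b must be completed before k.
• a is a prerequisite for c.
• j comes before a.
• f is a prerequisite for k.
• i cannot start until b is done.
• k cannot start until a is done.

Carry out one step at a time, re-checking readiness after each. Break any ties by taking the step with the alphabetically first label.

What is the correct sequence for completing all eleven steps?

j has no prerequisites → j first.
f and g are both available; f has the earlier label → f.
Now b and g have their prerequisites met. b has the earlier label, so b next.
g is the only step now ready → g.
a and d are both available; a has the earlier label → a.
Now d and i have their prerequisites met. d has the earlier label, so d next.
i is the only step now ready → i.
That leaves c as the only ready step → c.
Now e and h have their prerequisites met. e has the earlier label, so e next.
That leaves h as the only ready step → h.
k is the only step now ready → k.

j, f, b, g, a, d, i, c, e, h, k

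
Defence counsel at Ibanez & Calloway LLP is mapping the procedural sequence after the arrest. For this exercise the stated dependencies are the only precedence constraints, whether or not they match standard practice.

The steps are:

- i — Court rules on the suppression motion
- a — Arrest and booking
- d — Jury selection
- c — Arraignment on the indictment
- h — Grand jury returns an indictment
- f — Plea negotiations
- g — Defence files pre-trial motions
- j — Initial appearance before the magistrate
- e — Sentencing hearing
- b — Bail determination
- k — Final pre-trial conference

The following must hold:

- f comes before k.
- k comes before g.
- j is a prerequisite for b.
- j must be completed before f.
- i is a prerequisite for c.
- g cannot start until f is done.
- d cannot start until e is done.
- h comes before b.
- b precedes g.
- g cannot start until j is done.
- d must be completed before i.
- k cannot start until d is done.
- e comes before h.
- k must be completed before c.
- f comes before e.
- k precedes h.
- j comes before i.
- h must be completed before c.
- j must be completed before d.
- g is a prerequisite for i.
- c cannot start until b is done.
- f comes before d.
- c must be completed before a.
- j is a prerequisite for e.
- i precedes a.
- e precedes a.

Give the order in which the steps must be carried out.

j has no prerequisites → j first.
f is the only step now ready → f.
That leaves e as the only ready step → e.
That leaves d as the only ready step → d.
k needed d and f, now all done → k.
h is the only step now ready → h.
b needed h and j, now all done → b.
Next only g has its prerequisites met → g.
i is the only step now ready → i.
That leaves c as the only ready step → c.
That leaves a as the only ready step → a.

j, f, e, d, k, h, b, g, i, c, a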